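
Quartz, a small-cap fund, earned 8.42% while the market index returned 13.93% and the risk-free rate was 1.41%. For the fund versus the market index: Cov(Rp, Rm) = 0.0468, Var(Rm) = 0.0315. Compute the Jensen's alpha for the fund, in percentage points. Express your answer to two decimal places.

-11.59

β = Cov / Var = 0.0468 / 0.0315 = 1.4857
E[R] = Rf + β(Rm − Rf) = 1.41% + 1.4857 × (13.93% − 1.41%) = 20.0110%
α = Rp − E[R] = 8.42% − 20.0110% = -11.5910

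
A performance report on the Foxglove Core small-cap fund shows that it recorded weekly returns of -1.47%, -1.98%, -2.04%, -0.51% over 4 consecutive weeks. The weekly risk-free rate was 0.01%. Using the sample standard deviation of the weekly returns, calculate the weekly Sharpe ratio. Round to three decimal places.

r̄ = (-1.47 − 1.98 − 2.04 − 0.51) / 4 = -1.5000%
Σ(r − r̄)² = (-1.47 − (-1.5000))² + (-1.98 − (-1.5000))² + … = 1.5030
σ = √[1.5030 / 3] = 0.7078%
Sharpe = (r̄ − rf) / σ = (-1.5000 − 0.01) / 0.7078 = -1.5100 / 0.7078 = -2.1334

-2.133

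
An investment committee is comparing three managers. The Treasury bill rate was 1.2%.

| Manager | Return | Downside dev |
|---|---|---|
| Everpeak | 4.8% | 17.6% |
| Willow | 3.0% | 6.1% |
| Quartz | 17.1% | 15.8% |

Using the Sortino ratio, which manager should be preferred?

Quartz

Everpeak: Sortino ratio = (4.8% − 1.2%) / 17.6% = 0.205
Willow: Sortino ratio = (3.0% − 1.2%) / 6.1% = 0.295
Quartz: Sortino ratio = (17.1% − 1.2%) / 15.8% = 1.006
Highest: Quartz (1.006).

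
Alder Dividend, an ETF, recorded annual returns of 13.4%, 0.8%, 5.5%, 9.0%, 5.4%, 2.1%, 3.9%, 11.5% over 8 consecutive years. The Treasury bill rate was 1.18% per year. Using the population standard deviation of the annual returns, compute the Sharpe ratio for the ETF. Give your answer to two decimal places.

1.26

μ = (13.4 + 0.8 + 5.5 + 9 + 5.4 + 2.1 + 3.9 + 11.5) / 8 = 51.60 / 8 = 6.4500%
Population std dev = √[139.6600 / 8] = 4.1782%
Sharpe = (μ − rf) / σ = (6.4500 − 1.18) / 4.1782 = 5.2700 / 4.1782 = 1.2613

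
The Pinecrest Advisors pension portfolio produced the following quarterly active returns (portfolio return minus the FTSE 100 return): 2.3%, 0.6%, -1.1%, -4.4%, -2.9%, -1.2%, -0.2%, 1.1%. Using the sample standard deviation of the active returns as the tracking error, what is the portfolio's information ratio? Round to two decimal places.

-0.33

μ = (2.3 + 0.6 − 1.1 − 4.4 − 2.9 − 1.2 − 0.2 + 1.1) / 8 = -0.7250%
Σ(r − μ)² = 33.1150; sample σ = √(33.1150/7) = 2.1750%
IR = μ / tracking error = -0.7250 / 2.1750 = -0.3333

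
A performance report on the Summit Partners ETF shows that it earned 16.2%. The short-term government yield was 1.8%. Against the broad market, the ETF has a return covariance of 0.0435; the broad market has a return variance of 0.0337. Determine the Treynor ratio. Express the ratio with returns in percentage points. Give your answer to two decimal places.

β = Cov / Var = 0.0435 / 0.0337 = 1.2908
Treynor = (Rp − Rf) / β = (16.2% − 1.8%) / 1.2908 = 14.40 / 1.2908 = 11.1559

11.16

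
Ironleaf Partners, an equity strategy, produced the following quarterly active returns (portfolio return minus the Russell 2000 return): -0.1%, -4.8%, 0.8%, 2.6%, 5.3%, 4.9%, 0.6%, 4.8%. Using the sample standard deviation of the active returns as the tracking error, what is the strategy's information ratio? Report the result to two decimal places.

0.52

r̄ = (-0.1 − 4.8 + 0.8 + 2.6 + 5.3 + 4.9 + 0.6 + 4.8) / 8 = 1.7625%
Σ(r − r̄)² = 81.0988; sample σ = √(81.0988/7) = 3.4038%
IR = r̄ / tracking error = 1.7625 / 3.4038 = 0.5178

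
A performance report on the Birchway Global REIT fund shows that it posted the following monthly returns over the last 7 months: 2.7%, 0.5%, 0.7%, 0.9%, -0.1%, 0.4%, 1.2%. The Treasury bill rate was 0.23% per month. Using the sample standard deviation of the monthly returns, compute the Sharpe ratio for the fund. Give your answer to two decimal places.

r̄ = (2.7 + 0.5 + 0.7 + 0.9 − 0.1 + 0.4 + 1.2) / 7 = 0.9000%
Sample σ = √[Σ(r − r̄)² / 6] = √[4.7800 / 6] = √0.7967 = 0.8926%
Sharpe = (r̄ − rf) / σ = (0.9000 − 0.23) / 0.8926 = 0.6700 / 0.8926 = 0.7506

0.75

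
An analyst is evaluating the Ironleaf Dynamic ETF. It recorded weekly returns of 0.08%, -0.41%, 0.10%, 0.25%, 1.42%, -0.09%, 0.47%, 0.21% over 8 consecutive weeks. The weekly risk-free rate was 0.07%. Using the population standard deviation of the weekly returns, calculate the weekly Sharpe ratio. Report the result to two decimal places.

0.37

r̄ = (0.08 − 0.41 + 0.1 + 0.25 + 1.42 − 0.09 + 0.47 + 0.21) / 8 = 2.030 / 8 = 0.2538%
Σ(r − r̄)² = (0.08 − 0.2538)² + (-0.41 − 0.2538)² + … = 2.0214
population σ = √(2.0214 / 8) = √0.2527 = 0.5027%
Sharpe = (r̄ − rf) / σ = (0.2538 − 0.07) / 0.5027 = 0.1838 / 0.5027 = 0.3656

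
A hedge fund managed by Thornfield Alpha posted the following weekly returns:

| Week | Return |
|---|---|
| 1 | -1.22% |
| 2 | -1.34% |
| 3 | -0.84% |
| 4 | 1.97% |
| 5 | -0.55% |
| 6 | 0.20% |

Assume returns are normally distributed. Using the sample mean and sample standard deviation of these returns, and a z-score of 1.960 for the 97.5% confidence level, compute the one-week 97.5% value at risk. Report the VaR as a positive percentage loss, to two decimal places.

2.73

μ = (-1.22 − 1.34 − 0.84 + 1.97 − 0.55 + 0.2) / 6 = -1.780 / 6 = -0.2967%
Σ(r − μ)² = (-1.22 − (-0.2967))² + (-1.34 − (-0.2967))² + … = 7.6849
sample σ = √(7.6849 / 5) = √1.5370 = 1.2398%
VaR = −(μ − z·σ) = −(-0.2967 − 1.960 × 1.2398) = −(-2.7267) = 2.7267%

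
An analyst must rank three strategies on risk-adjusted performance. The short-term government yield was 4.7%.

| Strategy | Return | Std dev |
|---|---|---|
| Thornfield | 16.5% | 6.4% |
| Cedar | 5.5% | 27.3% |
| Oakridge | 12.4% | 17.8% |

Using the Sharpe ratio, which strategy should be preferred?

Thornfield

Thornfield: Sharpe ratio = (16.5% − 4.7%) / 6.4% = 1.844
Cedar: Sharpe ratio = (5.5% − 4.7%) / 27.3% = 0.029
Oakridge: Sharpe ratio = (12.4% − 4.7%) / 17.8% = 0.433
Highest: Thornfield (1.844).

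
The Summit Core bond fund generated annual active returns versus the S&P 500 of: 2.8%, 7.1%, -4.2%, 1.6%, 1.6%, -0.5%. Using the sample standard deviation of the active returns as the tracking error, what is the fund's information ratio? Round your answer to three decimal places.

0.376

r̄ = (2.8 + 7.1 − 4.2 + 1.6 + 1.6 − 0.5) / 6 = 1.4000%
Sample std dev = √[69.5000 / 5] = 3.7283%
IR = r̄ / tracking error = 1.4000 / 3.7283 = 0.3755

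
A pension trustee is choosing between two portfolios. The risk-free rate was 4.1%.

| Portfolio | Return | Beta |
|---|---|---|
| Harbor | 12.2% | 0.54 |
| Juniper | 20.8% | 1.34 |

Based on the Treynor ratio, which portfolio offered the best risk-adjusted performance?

Harbor

Harbor: Treynor = (12.2% − 4.1%) / 0.54 = 15.000
Juniper: Treynor = (20.8% − 4.1%) / 1.34 = 12.463
Highest: Harbor (15.000).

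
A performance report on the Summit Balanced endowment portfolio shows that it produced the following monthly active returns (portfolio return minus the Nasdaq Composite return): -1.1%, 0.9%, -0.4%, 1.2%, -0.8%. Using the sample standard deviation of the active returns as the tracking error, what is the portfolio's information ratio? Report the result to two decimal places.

Mean return r̄ = -0.20 / 5 = -0.0400%
Σ(r − r̄)² = 4.2520; sample σ = √(4.2520/4) = 1.0310%
IR = r̄ / tracking error = -0.0400 / 1.0310 = -0.0388

-0.04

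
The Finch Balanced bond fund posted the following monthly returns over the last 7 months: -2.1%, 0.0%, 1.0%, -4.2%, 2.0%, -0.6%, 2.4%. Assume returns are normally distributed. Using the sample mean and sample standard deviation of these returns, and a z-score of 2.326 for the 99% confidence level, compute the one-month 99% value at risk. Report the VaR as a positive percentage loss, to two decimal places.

μ = (-2.1 + 0 + 1 − 4.2 + 2 − 0.6 + 2.4) / 7 = -1.50 / 7 = -0.2143%
Σ(r − μ)² = 32.8486; sample σ = √(32.8486/6) = 2.3398%
VaR = −(μ − z·σ) = −(-0.2143 − 2.326 × 2.3398) = −(-5.6567) = 5.6567%

5.66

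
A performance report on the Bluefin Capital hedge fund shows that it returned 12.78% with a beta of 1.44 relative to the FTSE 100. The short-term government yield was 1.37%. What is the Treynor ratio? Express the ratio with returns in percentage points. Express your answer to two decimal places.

7.92

Treynor = (Rp − Rf) / β = (12.78% − 1.37%) / 1.44 = 11.41 / 1.44 = 7.9236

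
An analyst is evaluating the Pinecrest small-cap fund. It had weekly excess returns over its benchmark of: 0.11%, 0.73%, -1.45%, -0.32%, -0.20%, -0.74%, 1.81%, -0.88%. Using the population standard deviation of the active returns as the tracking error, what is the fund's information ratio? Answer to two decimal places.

μ = (0.11 + 0.73 − 1.45 − 0.32 − 0.2 − 0.74 + 1.81 − 0.88) / 8 = -0.1175%
Population std dev = √[7.2776 / 8] = 0.9538%
IR = μ / tracking error = -0.1175 / 0.9538 = -0.1232

-0.12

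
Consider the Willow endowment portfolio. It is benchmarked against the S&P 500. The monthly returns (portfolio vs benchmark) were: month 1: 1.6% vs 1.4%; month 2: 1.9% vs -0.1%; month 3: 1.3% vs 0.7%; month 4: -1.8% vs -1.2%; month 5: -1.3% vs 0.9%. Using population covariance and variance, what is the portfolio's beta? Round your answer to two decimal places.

0.82

r̄p = 0.3400%,  r̄m = 0.3400%
Cov = Σ(rp − r̄p)(rm − r̄m) / 5 = 0.6744
Var(rm) = Σ(rm − r̄m)² / 5 = 0.8264
β = Cov / Var = 0.6744 / 0.8264 = 0.8161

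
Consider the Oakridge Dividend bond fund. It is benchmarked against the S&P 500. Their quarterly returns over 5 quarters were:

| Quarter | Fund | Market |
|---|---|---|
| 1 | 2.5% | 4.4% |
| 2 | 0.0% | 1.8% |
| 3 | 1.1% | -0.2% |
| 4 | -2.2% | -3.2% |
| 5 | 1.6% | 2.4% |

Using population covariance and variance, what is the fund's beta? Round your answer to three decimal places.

r̄p = 0.6000%,  r̄m = 1.0400%
Cov = Σ(rp − r̄p)(rm − r̄m) / 5 = 3.7080
Var(rm) = Σ(rm − r̄m)² / 5 = 6.6464
β = Cov / Var = 3.7080 / 6.6464 = 0.5579

0.558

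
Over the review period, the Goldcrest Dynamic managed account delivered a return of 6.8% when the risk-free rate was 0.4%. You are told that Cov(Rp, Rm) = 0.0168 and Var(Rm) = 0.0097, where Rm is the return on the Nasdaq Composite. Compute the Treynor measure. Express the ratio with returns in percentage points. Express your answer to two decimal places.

3.70

β = Cov / Var = 0.0168 / 0.0097 = 1.7320
Treynor = (Rp − Rf) / β = (6.8% − 0.4%) / 1.7320 = 6.40 / 1.7320 = 3.6952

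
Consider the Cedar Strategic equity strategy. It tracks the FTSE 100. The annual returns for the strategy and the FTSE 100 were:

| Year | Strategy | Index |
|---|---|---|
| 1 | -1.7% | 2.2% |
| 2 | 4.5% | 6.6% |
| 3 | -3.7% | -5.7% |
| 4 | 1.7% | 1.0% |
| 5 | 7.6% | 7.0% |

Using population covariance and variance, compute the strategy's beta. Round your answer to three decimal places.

r̄p = 1.6800%,  r̄m = 2.2200%
Cov = Σ(rp − r̄p)(rm − r̄m) / 5 = 16.6604
Var(rm) = Σ(rm − r̄m)² / 5 = 21.2496
β = Cov / Var = 16.6604 / 21.2496 = 0.7840

0.784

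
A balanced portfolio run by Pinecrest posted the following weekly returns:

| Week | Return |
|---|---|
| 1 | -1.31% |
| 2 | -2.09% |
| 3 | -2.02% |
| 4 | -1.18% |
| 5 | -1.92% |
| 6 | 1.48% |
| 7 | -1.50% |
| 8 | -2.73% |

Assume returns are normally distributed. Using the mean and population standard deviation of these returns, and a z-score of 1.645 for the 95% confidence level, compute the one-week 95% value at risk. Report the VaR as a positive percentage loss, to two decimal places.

3.36

r̄ = (-1.31 − 2.09 − 2.02 − 1.18 − 1.92 + 1.48 − 1.5 − 2.73) / 8 = -11.270 / 8 = -1.4088%
Population std dev = √[11.2601 / 8] = 1.1864%
VaR = −(r̄ − z·σ) = −(-1.4088 − 1.645 × 1.1864) = −(-3.3604) = 3.3604%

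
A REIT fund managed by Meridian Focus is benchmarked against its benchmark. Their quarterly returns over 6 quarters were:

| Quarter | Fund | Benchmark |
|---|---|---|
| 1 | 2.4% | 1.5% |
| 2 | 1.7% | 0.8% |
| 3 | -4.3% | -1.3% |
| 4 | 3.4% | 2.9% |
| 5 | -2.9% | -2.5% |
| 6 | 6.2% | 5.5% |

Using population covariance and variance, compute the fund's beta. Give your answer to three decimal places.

1.306

r̄p = 1.0833%,  r̄m = 1.1500%
Cov = Σ(rp − r̄p)(rm − r̄m) / 6 = 9.0475
Var(rm) = Σ(rm − r̄m)² / 6 = 6.9258
β = Cov / Var = 9.0475 / 6.9258 = 1.3063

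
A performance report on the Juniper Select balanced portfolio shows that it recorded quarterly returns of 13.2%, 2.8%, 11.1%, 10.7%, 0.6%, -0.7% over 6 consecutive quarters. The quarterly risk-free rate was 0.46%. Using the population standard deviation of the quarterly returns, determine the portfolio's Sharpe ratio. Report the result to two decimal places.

1.05

r̄ = (13.2 + 2.8 + 11.1 + 10.7 + 0.6 − 0.7) / 6 = 6.2833%
Σ(r − r̄)² = (13.2 − 6.2833)² + (2.8 − 6.2833)² + (11.1 − 6.2833)² + … = 183.7483
population σ = √(183.7483 / 6) = √30.6247 = 5.5340%
Sharpe = (r̄ − rf) / σ = (6.2833 − 0.46) / 5.5340 = 5.8233 / 5.5340 = 1.0523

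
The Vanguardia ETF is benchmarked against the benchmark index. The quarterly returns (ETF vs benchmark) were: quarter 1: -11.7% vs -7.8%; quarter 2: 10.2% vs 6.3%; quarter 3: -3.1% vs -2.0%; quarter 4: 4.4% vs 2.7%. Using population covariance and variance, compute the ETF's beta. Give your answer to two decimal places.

1.55

r̄p = -0.0500%,  r̄m = -0.2000%
Cov = Σ(rp − r̄p)(rm − r̄m) / 4 = 43.3900
Var(rm) = Σ(rm − r̄m)² / 4 = 27.9150
β = Cov / Var = 43.3900 / 27.9150 = 1.5544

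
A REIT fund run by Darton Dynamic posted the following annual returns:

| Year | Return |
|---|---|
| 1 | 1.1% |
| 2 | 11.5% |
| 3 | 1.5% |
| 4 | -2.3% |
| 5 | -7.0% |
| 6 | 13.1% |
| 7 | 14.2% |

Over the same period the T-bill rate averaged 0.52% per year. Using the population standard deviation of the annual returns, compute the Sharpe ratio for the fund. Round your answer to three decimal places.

r̄ = (1.1 + 11.5 + 1.5 − 2.3 − 7 + 13.1 + 14.2) / 7 = 4.5857%
Σ(r − r̄)² = (1.1 − 4.5857)² + (11.5 − 4.5857)² + … = 416.0486
σ = √[416.0486 / 7] = 7.7094%
Sharpe = (r̄ − rf) / σ = (4.5857 − 0.52) / 7.7094 = 4.0657 / 7.7094 = 0.5274

0.527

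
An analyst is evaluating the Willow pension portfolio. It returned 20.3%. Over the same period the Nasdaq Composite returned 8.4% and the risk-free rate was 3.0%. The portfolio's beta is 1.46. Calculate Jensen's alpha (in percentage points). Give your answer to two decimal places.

CAPM expected return = Rf + β(Rm − Rf) = 3.0% + 1.46 × (8.4% − 3.0%) = 3 + 1.46 × 5.40 = 10.8840%
Jensen's α = Rp − E[R] = 20.3% − 10.8840% = 9.4160

9.42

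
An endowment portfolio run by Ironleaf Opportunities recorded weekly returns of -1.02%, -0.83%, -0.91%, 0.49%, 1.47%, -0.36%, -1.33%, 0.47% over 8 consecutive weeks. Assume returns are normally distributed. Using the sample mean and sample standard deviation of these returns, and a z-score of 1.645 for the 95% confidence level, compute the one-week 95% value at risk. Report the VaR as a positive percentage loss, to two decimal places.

1.85

r̄ = (-1.02 − 0.83 − 0.91 + 0.49 + 1.47 − 0.36 − 1.33 + 0.47) / 8 = -2.020 / 8 = -0.2525%
Σ(r − r̄)² = (-1.02 − (-0.2525))² + (-0.83 − (-0.2525))² + … = 6.5678
sample σ = √(6.5678 / 7) = √0.9383 = 0.9687%
VaR = −(r̄ − z·σ) = −(-0.2525 − 1.645 × 0.9687) = −(-1.8460) = 1.8460%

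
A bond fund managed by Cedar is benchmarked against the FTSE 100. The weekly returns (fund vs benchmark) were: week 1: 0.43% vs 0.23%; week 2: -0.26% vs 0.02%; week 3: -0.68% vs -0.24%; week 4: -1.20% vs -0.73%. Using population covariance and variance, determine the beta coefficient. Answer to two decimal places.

1.60

r̄p = -0.4275%,  r̄m = -0.1800%
Cov = Σ(rp − r̄p)(rm − r̄m) / 4 = 0.2063
Var(rm) = Σ(rm − r̄m)² / 4 = 0.1286
β = Cov / Var = 0.2063 / 0.1286 = 1.6042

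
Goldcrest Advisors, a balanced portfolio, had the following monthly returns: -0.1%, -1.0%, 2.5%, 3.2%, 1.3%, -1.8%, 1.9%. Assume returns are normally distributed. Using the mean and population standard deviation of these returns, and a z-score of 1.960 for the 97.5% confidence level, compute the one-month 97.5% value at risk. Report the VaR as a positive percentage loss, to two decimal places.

2.53

μ = (-0.1 − 1 + 2.5 + 3.2 + 1.3 − 1.8 + 1.9) / 7 = 0.8571%
Population σ = √[Σ(r − μ)² / 7] = √[20.8971 / 7] = √2.9853 = 1.7278%
VaR = −(μ − z·σ) = −(0.8571 − 1.960 × 1.7278) = −(-2.5294) = 2.5294%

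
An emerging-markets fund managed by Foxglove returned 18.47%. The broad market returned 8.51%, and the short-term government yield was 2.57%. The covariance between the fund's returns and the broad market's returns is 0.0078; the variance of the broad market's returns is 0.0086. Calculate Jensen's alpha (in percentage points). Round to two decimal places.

10.51

β = Cov / Var = 0.0078 / 0.0086 = 0.9070
E[R] = Rf + β(Rm − Rf) = 2.57% + 0.9070 × (8.51% − 2.57%) = 7.9576%
α = Rp − E[R] = 18.47% − 7.9576% = 10.5124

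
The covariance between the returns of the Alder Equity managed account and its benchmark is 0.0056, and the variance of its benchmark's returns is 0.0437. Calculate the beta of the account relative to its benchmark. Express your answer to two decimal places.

0.13

β = Cov(Rp, Rm) / Var(Rm) = 0.0056 / 0.0437 = 0.1281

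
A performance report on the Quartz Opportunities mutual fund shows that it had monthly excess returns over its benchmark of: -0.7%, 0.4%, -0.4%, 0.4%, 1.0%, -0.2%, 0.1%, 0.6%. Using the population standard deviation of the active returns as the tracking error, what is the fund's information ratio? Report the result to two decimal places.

0.29

Mean return r̄ = 1.20 / 8 = 0.1500%
Σ(r − r̄)² = (-0.7 − 0.1500)² + (0.4 − 0.1500)² + (-0.4 − 0.1500)² + … = 2.2000
population σ = √(2.2000 / 8) = √0.2750 = 0.5244%
IR = r̄ / tracking error = 0.1500 / 0.5244 = 0.2860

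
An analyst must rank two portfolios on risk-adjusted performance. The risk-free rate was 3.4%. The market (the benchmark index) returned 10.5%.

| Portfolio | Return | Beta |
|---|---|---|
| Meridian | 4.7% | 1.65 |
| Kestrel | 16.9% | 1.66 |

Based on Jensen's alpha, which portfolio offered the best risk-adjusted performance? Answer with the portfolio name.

Meridian: α = 4.7% − [3.4% + 1.65 × (10.5% − 3.4%)] = -10.415
Kestrel: α = 16.9% − [3.4% + 1.66 × (10.5% − 3.4%)] = 1.714
Highest: Kestrel (1.714).

Kestrel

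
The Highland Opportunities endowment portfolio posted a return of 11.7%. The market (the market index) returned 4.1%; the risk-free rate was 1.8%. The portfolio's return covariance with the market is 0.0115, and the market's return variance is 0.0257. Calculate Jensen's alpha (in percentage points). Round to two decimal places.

β = Cov / Var = 0.0115 / 0.0257 = 0.4475
E[R] = Rf + β(Rm − Rf) = 1.8% + 0.4475 × (4.1% − 1.8%) = 2.8293%
α = Rp − E[R] = 11.7% − 2.8293% = 8.8707

8.87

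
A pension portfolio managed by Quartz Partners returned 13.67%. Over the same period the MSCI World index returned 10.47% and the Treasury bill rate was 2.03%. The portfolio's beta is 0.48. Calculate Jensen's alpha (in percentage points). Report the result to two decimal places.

7.59

CAPM expected return = Rf + β(Rm − Rf) = 2.03% + 0.48 × (10.47% − 2.03%) = 2.03 + 0.48 × 8.44 = 6.0812%
Jensen's α = Rp − E[R] = 13.67% − 6.0812% = 7.5888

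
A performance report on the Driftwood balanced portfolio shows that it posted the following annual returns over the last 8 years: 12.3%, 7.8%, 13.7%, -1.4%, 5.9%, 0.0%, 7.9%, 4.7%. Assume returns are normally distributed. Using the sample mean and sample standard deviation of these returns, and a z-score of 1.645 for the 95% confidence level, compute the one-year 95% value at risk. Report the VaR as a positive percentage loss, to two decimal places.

2.37

Mean return μ = 50.90 / 8 = 6.3625%
Sample σ = √[Σ(r − μ)² / 7] = √[197.2388 / 7] = √28.1770 = 5.3082%
VaR = −(μ − z·σ) = −(6.3625 − 1.645 × 5.3082) = −(-2.3695) = 2.3695%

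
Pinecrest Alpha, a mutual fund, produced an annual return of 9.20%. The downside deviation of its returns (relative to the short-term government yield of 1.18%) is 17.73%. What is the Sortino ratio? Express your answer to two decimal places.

Sortino = (Rp − Rf) / σd = (9.20% − 1.18%) / 17.73% = 8.02% / 17.73% = 0.4523

0.45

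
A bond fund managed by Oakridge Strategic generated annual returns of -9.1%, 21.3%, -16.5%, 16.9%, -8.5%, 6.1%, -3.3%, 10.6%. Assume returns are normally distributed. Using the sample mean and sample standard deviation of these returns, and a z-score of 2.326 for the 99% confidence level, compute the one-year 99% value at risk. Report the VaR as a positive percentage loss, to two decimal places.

29.37

r̄ = (-9.1 + 21.3 − 16.5 + 16.9 − 8.5 + 6.1 − 3.3 + 10.6) / 8 = 17.50 / 8 = 2.1875%
Sample std dev = √[1288.7888 / 7] = 13.5688%
VaR = −(r̄ − z·σ) = −(2.1875 − 2.326 × 13.5688) = −(-29.3735) = 29.3735%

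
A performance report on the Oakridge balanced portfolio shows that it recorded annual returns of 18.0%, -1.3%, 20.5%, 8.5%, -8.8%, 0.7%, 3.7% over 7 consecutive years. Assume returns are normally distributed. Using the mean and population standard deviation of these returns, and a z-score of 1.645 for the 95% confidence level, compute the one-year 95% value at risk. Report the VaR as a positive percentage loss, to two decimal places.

r̄ = (18 − 1.3 + 20.5 + 8.5 − 8.8 + 0.7 + 3.7) / 7 = 5.9000%
Population std dev = √[666.1400 / 7] = 9.7551%
VaR = −(r̄ − z·σ) = −(5.9000 − 1.645 × 9.7551) = −(-10.1471) = 10.1471%

10.15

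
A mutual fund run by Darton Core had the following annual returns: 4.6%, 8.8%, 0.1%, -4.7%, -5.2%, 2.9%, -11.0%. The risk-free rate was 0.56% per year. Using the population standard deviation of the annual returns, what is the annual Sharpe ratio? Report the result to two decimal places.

-0.19

μ = (4.6 + 8.8 + 0.1 − 4.7 − 5.2 + 2.9 − 11) / 7 = -0.6429%
Σ(r − μ)² = 274.2571; population σ = √(274.2571/7) = 6.2594%
Sharpe = (μ − rf) / σ = (-0.6429 − 0.56) / 6.2594 = -1.2029 / 6.2594 = -0.1922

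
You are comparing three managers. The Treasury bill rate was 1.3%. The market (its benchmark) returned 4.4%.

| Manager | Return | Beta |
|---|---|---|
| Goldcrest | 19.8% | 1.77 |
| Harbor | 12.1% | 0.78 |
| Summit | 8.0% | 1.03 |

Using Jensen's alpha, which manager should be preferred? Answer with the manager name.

Goldcrest

Goldcrest: α = 19.8% − [1.3% + 1.77 × (4.4% − 1.3%)] = 13.013
Harbor: α = 12.1% − [1.3% + 0.78 × (4.4% − 1.3%)] = 8.382
Summit: α = 8.0% − [1.3% + 1.03 × (4.4% − 1.3%)] = 3.507
Highest: Goldcrest (13.013).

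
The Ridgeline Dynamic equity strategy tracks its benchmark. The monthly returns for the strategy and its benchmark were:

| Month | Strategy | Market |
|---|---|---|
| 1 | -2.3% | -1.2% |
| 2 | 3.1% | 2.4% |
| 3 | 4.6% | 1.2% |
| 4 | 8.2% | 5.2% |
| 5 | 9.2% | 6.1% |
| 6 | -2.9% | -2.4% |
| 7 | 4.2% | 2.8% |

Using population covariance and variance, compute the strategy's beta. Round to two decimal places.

r̄p = 3.4429%,  r̄m = 2.0143%
Cov = Σ(rp − r̄p)(rm − r̄m) / 7 = 12.0937
Var(rm) = Σ(rm − r̄m)² / 7 = 8.2984
β = Cov / Var = 12.0937 / 8.2984 = 1.4574

1.46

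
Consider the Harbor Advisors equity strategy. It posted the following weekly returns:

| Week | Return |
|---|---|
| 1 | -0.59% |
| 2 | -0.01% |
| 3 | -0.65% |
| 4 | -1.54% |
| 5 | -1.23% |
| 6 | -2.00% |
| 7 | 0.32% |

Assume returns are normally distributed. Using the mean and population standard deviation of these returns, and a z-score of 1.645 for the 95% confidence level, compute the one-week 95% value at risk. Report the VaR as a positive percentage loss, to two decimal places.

2.08

Mean return μ = -5.700 / 7 = -0.8143%
Σ(r − μ)² = 4.1162; population σ = √(4.1162/7) = 0.7668%
VaR = −(μ − z·σ) = −(-0.8143 − 1.645 × 0.7668) = −(-2.0757) = 2.0757%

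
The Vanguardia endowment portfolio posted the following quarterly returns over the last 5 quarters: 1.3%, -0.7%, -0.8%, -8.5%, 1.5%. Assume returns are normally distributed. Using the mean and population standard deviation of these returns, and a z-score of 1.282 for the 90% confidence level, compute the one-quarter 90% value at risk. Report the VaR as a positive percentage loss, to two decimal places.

6.13

r̄ = (1.3 − 0.7 − 0.8 − 8.5 + 1.5) / 5 = -7.20 / 5 = -1.4400%
Σ(r − r̄)² = (1.3 − (-1.4400))² + (-0.7 − (-1.4400))² + … = 66.9520
population σ = √(66.9520 / 5) = √13.3904 = 3.6593%
VaR = −(r̄ − z·σ) = −(-1.4400 − 1.282 × 3.6593) = −(-6.1312) = 6.1312%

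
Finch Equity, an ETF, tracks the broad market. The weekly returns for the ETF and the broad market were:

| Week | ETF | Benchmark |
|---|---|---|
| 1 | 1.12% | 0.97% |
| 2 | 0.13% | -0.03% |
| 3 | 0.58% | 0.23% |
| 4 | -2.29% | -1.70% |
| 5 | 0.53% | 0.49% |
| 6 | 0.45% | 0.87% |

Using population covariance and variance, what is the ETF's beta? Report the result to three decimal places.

1.193

r̄p = 0.0867%,  r̄m = 0.1383%
Cov = Σ(rp − r̄p)(rm − r̄m) / 6 = 0.9480
Var(rm) = Σ(rm − r̄m)² / 6 = 0.7945
β = Cov / Var = 0.9480 / 0.7945 = 1.1932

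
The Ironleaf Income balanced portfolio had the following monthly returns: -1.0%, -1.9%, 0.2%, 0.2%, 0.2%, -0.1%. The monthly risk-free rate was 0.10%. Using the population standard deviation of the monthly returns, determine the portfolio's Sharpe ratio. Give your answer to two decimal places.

-0.63

μ = (-1 − 1.9 + 0.2 + 0.2 + 0.2 − 0.1) / 6 = -2.40 / 6 = -0.4000%
Σ(r − μ)² = (-1 − (-0.4000))² + (-1.9 − (-0.4000))² + (0.2 − (-0.4000))² + … = 3.7800
σ = √[3.7800 / 6] = 0.7937%
Sharpe = (μ − rf) / σ = (-0.4000 − 0.1) / 0.7937 = -0.5000 / 0.7937 = -0.6300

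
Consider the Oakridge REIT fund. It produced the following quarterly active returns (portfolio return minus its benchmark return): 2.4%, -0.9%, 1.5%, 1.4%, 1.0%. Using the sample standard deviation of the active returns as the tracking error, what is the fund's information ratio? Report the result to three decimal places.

0.886

Mean return r̄ = 5.40 / 5 = 1.0800%
Σ(r − r̄)² = (2.4 − 1.0800)² + (-0.9 − 1.0800)² + (1.5 − 1.0800)² + … = 5.9480
σ = √[5.9480 / 4] = 1.2194%
IR = r̄ / tracking error = 1.0800 / 1.2194 = 0.8857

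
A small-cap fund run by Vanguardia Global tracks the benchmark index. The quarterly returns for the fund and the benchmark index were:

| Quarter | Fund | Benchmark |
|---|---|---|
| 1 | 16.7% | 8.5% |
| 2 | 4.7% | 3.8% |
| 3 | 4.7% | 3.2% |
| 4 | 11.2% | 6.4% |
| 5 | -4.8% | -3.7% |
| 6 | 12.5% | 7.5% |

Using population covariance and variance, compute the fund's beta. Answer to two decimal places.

r̄p = 7.5000%,  r̄m = 4.2833%
Cov = Σ(rp − r̄p)(rm − r̄m) / 6 = 27.5483
Var(rm) = Σ(rm − r̄m)² / 6 = 16.2914
β = Cov / Var = 27.5483 / 16.2914 = 1.6910

1.69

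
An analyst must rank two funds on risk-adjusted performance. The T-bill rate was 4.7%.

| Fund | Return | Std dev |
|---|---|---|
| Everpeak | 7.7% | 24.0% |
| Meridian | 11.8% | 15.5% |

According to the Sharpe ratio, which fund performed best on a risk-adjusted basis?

Everpeak: Sharpe ratio = (7.7% − 4.7%) / 24.0% = 0.125
Meridian: Sharpe ratio = (11.8% − 4.7%) / 15.5% = 0.458
Highest: Meridian (0.458).

Meridian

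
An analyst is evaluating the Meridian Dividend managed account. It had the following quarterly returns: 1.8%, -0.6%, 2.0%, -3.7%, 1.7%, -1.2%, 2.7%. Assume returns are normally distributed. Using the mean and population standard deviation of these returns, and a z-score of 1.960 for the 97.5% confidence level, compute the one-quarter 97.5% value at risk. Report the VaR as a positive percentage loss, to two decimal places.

3.80

r̄ = (1.8 − 0.6 + 2 − 3.7 + 1.7 − 1.2 + 2.7) / 7 = 0.3857%
Population σ = √[Σ(r − r̄)² / 7] = √[31.8686 / 7] = √4.5527 = 2.1337%
VaR = −(r̄ − z·σ) = −(0.3857 − 1.960 × 2.1337) = −(-3.7964) = 3.7964%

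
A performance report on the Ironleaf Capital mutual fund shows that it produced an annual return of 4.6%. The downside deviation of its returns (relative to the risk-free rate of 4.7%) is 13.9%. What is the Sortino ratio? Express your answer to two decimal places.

Sortino = (Rp − Rf) / σd = (4.6% − 4.7%) / 13.9% = -0.10% / 13.9% = -0.0072

-0.01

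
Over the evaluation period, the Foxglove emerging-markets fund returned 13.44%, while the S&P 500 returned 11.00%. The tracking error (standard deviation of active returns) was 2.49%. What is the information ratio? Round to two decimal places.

0.98

IR = (Rp − Rb) / TE = (13.44% − 11.00%) / 2.49% = 2.44% / 2.49% = 0.9799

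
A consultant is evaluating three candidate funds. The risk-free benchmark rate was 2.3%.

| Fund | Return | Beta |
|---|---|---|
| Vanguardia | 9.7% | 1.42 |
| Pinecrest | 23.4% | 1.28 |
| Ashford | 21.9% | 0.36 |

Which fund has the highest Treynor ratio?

Vanguardia: Treynor = (9.7% − 2.3%) / 1.42 = 5.211
Pinecrest: Treynor = (23.4% − 2.3%) / 1.28 = 16.484
Ashford: Treynor = (21.9% − 2.3%) / 0.36 = 54.444
Highest: Ashford (54.444).

Ashford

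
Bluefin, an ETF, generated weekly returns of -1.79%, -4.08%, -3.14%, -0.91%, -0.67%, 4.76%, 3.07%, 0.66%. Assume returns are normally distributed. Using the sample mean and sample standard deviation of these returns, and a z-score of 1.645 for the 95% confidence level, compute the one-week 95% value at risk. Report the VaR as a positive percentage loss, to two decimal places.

μ = (-1.79 − 4.08 − 3.14 − 0.91 − 0.67 + 4.76 + 3.07 + 0.66) / 8 = -2.100 / 8 = -0.2625%
Σ(r − μ)² = 62.9540; sample σ = √(62.9540/7) = 2.9989%
VaR = −(μ − z·σ) = −(-0.2625 − 1.645 × 2.9989) = −(-5.1957) = 5.1957%

5.20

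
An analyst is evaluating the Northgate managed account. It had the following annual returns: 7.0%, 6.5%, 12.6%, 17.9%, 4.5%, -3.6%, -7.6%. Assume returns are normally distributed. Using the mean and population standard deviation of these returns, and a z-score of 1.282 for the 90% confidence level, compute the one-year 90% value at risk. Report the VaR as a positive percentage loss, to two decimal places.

Mean return r̄ = 37.30 / 7 = 5.3286%
Σ(r − r̄)² = 462.6343; population σ = √(462.6343/7) = 8.1296%
VaR = −(r̄ − z·σ) = −(5.3286 − 1.282 × 8.1296) = −(-5.0935) = 5.0935%

5.09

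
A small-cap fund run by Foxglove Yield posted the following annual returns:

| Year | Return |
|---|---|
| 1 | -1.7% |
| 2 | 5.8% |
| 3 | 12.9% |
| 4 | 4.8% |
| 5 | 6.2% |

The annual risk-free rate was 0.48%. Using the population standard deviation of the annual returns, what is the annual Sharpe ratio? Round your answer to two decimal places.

Mean return r̄ = 28.00 / 5 = 5.6000%
Σ(r − r̄)² = (-1.7 − 5.6000)² + (5.8 − 5.6000)² + (12.9 − 5.6000)² + … = 107.6200
σ = √[107.6200 / 5] = 4.6394%
Sharpe = (r̄ − rf) / σ = (5.6000 − 0.48) / 4.6394 = 5.1200 / 4.6394 = 1.1036

1.10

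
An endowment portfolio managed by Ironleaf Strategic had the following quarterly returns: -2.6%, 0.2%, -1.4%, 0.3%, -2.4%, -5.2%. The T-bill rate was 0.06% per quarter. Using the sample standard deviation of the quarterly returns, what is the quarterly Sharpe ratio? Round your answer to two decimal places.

-0.93

μ = (-2.6 + 0.2 − 1.4 + 0.3 − 2.4 − 5.2) / 6 = -1.8500%
Σ(r − μ)² = (-2.6 − (-1.8500))² + (0.2 − (-1.8500))² + … = 21.1150
σ = √[21.1150 / 5] = 2.0550%
Sharpe = (μ − rf) / σ = (-1.8500 − 0.06) / 2.0550 = -1.9100 / 2.0550 = -0.9294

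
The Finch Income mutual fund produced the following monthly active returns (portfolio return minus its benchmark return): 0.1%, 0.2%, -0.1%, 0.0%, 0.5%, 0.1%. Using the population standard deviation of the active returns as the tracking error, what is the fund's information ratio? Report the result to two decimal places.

μ = (0.1 + 0.2 − 0.1 + 0 + 0.5 + 0.1) / 6 = 0.80 / 6 = 0.1333%
Σ(r − μ)² = (0.1 − 0.1333)² + (0.2 − 0.1333)² + (-0.1 − 0.1333)² + … = 0.2133
population σ = √(0.2133 / 6) = √0.0356 = 0.1887%
IR = μ / tracking error = 0.1333 / 0.1887 = 0.7064

0.71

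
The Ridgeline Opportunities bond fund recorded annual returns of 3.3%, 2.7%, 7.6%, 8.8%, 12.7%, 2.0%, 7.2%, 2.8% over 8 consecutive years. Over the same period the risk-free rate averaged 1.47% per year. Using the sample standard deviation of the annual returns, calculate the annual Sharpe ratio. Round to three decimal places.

1.163

μ = (3.3 + 2.7 + 7.6 + 8.8 + 12.7 + 2 + 7.2 + 2.8) / 8 = 47.10 / 8 = 5.8875%
Sample σ = √[Σ(r − μ)² / 7] = √[101.0488 / 7] = √14.4355 = 3.7994%
Sharpe = (μ − rf) / σ = (5.8875 − 1.47) / 3.7994 = 4.4175 / 3.7994 = 1.1627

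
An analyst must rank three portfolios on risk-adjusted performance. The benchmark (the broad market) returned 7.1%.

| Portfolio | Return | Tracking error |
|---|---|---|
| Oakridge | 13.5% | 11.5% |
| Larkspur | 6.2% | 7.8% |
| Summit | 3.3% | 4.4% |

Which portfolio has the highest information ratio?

Oakridge

Oakridge: IR = (13.5% − 7.1%) / 11.5% = 0.557
Larkspur: IR = (6.2% − 7.1%) / 7.8% = -0.115
Summit: IR = (3.3% − 7.1%) / 4.4% = -0.864
Highest: Oakridge (0.557).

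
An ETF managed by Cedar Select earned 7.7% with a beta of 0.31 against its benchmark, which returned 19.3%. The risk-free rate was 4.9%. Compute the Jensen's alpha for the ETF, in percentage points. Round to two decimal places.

CAPM expected return = Rf + β(Rm − Rf) = 4.9% + 0.31 × (19.3% − 4.9%) = 4.9 + 0.31 × 14.40 = 9.3640%
Jensen's α = Rp − E[R] = 7.7% − 9.3640% = -1.6640

-1.66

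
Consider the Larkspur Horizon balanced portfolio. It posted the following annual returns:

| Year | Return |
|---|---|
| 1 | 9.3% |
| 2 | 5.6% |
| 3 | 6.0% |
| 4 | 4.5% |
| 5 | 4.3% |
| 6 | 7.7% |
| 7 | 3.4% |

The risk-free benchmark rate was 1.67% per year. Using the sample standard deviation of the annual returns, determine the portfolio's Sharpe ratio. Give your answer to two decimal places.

2.01

μ = (9.3 + 5.6 + 6 + 4.5 + 4.3 + 7.7 + 3.4) / 7 = 40.80 / 7 = 5.8286%
Sample std dev = √[25.6343 / 6] = 2.0670%
Sharpe = (μ − rf) / σ = (5.8286 − 1.67) / 2.0670 = 4.1586 / 2.0670 = 2.0119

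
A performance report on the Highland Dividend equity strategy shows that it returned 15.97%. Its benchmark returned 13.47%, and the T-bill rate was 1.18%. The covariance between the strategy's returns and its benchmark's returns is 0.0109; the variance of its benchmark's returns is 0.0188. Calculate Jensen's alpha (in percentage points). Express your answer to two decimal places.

β = Cov / Var = 0.0109 / 0.0188 = 0.5798
E[R] = Rf + β(Rm − Rf) = 1.18% + 0.5798 × (13.47% − 1.18%) = 8.3057%
α = Rp − E[R] = 15.97% − 8.3057% = 7.6643

7.66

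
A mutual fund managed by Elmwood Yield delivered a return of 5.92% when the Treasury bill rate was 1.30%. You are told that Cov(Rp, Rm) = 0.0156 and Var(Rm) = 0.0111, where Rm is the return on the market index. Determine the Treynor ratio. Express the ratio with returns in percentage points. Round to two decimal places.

3.29

β = Cov / Var = 0.0156 / 0.0111 = 1.4054
Treynor = (Rp − Rf) / β = (5.92% − 1.30%) / 1.4054 = 4.62 / 1.4054 = 3.2873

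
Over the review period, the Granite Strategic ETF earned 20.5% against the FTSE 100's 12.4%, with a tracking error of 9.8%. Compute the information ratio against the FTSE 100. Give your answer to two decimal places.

IR = (Rp − Rb) / TE = (20.5% − 12.4%) / 9.8% = 8.10% / 9.8% = 0.8265

0.83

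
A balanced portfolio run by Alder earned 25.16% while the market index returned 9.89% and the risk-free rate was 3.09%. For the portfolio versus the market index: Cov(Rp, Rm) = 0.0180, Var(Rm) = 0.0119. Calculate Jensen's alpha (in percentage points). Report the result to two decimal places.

11.78

β = Cov / Var = 0.0180 / 0.0119 = 1.5126
E[R] = Rf + β(Rm − Rf) = 3.09% + 1.5126 × (9.89% − 3.09%) = 13.3757%
α = Rp − E[R] = 25.16% − 13.3757% = 11.7843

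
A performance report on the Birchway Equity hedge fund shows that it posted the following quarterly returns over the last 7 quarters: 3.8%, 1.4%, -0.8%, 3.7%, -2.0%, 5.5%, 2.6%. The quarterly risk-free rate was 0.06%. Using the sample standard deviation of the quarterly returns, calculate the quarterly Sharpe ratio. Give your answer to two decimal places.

0.74

μ = (3.8 + 1.4 − 0.8 + 3.7 − 2 + 5.5 + 2.6) / 7 = 14.20 / 7 = 2.0286%
Σ(r − μ)² = (3.8 − 2.0286)² + (1.4 − 2.0286)² + … = 42.9343
sample σ = √(42.9343 / 6) = √7.1557 = 2.6750%
Sharpe = (μ − rf) / σ = (2.0286 − 0.06) / 2.6750 = 1.9686 / 2.6750 = 0.7359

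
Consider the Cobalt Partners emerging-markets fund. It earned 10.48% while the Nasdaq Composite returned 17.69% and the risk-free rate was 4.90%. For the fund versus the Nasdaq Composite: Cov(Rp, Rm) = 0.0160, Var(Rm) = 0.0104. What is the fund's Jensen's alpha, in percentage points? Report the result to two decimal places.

-14.10

β = Cov / Var = 0.0160 / 0.0104 = 1.5385
E[R] = Rf + β(Rm − Rf) = 4.90% + 1.5385 × (17.69% − 4.90%) = 24.5774%
α = Rp − E[R] = 10.48% − 24.5774% = -14.0974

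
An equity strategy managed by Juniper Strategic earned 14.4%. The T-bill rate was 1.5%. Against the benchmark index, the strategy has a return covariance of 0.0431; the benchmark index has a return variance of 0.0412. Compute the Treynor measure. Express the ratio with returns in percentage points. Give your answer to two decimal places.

12.33

β = Cov / Var = 0.0431 / 0.0412 = 1.0461
Treynor = (Rp − Rf) / β = (14.4% − 1.5%) / 1.0461 = 12.90 / 1.0461 = 12.3315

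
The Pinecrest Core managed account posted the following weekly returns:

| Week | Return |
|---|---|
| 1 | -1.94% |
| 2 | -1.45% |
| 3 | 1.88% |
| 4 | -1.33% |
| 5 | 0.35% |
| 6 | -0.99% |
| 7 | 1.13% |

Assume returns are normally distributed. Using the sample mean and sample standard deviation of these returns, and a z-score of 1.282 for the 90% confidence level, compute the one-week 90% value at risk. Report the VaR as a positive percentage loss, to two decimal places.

2.21

r̄ = (-1.94 − 1.45 + 1.88 − 1.33 + 0.35 − 0.99 + 1.13) / 7 = -2.350 / 7 = -0.3357%
Sample σ = √[Σ(r − r̄)² / 6] = √[12.7600 / 6] = √2.1267 = 1.4583%
VaR = −(r̄ − z·σ) = −(-0.3357 − 1.282 × 1.4583) = −(-2.2052) = 2.2052%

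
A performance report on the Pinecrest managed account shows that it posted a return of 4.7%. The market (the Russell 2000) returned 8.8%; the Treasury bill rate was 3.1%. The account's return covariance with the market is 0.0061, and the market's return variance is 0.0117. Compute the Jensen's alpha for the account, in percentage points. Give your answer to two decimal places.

-1.37

β = Cov / Var = 0.0061 / 0.0117 = 0.5214
E[R] = Rf + β(Rm − Rf) = 3.1% + 0.5214 × (8.8% − 3.1%) = 6.0720%
α = Rp − E[R] = 4.7% − 6.0720% = -1.3720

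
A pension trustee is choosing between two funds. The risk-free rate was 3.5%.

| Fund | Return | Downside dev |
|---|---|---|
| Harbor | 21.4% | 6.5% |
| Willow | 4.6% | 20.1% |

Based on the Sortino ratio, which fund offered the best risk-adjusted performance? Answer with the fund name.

Harbor: Sortino ratio = (21.4% − 3.5%) / 6.5% = 2.754
Willow: Sortino ratio = (4.6% − 3.5%) / 20.1% = 0.055
Highest: Harbor (2.754).

Harbor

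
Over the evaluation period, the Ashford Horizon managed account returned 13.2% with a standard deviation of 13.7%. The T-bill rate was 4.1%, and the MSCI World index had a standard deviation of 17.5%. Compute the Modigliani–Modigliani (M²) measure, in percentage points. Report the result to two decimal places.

15.72

Sharpe = (Rp − Rf) / σp = (13.2% − 4.1%) / 13.7% = 0.6642
M² = Rf + Sharpe × σm = 4.1% + 0.6642 × 17.5% = 15.7235%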